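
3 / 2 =1.50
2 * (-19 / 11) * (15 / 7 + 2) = -1102 / 77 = -14.31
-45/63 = -5/7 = -0.71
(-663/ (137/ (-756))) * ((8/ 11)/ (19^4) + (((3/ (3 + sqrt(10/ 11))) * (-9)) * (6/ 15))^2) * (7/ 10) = 8792599613447751192/ 194454358748375 - 337625175888 * sqrt(110)/ 135647125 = 19111.97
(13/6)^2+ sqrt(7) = sqrt(7)+ 169/36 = 7.34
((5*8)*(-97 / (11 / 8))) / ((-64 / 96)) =46560 / 11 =4232.73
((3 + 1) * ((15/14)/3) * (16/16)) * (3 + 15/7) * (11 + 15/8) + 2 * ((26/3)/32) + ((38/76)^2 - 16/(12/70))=2411/1176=2.05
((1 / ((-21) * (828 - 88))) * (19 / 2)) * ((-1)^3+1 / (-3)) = 19 / 23310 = 0.00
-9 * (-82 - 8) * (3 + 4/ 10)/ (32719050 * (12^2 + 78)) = 3/ 7912450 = 0.00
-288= -288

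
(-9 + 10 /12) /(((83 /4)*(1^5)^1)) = -98 /249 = -0.39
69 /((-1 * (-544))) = 0.13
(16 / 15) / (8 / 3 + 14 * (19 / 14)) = 16 / 325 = 0.05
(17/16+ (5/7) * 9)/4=839/448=1.87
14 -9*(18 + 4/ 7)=-1072/ 7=-153.14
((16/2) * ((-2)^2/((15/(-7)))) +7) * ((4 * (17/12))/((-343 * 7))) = 289/15435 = 0.02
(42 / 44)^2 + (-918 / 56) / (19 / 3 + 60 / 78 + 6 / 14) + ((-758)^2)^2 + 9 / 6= 328507504019923315 / 995104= 330123790096.23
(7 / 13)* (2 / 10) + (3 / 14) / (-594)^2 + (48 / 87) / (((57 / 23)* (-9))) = 0.08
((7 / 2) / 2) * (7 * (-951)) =-46599 / 4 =-11649.75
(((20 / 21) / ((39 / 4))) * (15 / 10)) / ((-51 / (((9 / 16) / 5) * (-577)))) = 577 / 3094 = 0.19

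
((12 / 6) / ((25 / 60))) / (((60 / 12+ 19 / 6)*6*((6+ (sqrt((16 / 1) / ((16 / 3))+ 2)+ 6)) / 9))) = 2592 / 34055 - 216*sqrt(5) / 34055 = 0.06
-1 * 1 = -1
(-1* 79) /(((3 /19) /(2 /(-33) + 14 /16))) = -322715 /792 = -407.47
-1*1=-1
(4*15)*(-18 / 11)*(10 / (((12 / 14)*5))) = -229.09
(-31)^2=961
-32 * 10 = -320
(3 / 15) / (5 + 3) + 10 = 401 / 40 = 10.02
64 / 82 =32 / 41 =0.78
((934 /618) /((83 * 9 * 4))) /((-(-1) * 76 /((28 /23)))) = 3269 /403478604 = 0.00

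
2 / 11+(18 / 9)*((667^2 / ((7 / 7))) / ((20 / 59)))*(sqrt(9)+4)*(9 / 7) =2598596669 / 110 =23623606.08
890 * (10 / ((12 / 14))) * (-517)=-16104550 / 3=-5368183.33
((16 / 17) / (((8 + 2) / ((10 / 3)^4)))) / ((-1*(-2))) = 8000 / 1377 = 5.81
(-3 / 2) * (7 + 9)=-24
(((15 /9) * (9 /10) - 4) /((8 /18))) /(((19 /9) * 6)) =-135 /304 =-0.44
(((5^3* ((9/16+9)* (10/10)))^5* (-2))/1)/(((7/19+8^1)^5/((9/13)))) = -234645083947224151611328125/2850313422241792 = -82322555167.52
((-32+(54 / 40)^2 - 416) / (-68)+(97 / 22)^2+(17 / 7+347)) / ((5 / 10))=8649308537 / 11519200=750.86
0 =0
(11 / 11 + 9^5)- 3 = 59047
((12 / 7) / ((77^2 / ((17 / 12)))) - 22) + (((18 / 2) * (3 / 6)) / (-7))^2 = -3583589 / 166012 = -21.59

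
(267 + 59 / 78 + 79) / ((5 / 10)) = 27047 / 39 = 693.51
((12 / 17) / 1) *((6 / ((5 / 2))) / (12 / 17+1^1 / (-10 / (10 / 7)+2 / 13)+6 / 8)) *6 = 307584 / 39635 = 7.76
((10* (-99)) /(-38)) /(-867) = -165 /5491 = -0.03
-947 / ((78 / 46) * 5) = -21781 / 195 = -111.70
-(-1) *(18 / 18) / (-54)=-1 / 54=-0.02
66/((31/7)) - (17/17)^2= 431/31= 13.90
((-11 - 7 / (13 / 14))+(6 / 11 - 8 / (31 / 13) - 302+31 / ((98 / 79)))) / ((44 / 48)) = -777701286 / 2389387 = -325.48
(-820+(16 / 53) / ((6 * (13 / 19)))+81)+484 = -526933 / 2067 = -254.93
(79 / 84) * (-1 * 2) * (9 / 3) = -79 / 14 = -5.64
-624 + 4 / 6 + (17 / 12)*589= 2533 / 12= 211.08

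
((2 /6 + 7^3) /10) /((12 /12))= 34.33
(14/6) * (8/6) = 28/9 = 3.11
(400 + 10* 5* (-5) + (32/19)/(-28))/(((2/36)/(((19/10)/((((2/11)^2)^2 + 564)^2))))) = 19236351622059/1193271919903000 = 0.02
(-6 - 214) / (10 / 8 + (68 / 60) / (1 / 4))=-13200 / 347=-38.04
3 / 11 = 0.27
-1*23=-23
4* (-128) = -512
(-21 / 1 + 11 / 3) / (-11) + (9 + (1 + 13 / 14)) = 5777 / 462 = 12.50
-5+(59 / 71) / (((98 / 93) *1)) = -29303 / 6958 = -4.21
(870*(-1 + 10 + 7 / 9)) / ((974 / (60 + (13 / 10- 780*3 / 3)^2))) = 38690469422 / 7305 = 5296436.61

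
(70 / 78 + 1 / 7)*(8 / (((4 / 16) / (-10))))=-90880 / 273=-332.89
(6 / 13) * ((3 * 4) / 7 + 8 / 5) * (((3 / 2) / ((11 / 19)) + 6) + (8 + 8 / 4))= 142332 / 5005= 28.44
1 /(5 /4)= 4 /5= 0.80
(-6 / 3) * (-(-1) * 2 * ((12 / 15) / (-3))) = 16 / 15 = 1.07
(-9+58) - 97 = -48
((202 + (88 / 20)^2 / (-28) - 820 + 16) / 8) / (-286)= 105471 / 400400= 0.26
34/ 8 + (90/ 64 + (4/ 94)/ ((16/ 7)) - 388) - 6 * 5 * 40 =-2379817/ 1504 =-1582.33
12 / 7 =1.71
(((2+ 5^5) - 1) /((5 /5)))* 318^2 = 316113624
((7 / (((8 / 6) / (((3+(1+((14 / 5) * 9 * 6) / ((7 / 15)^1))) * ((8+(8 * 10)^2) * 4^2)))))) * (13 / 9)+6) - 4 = 255021314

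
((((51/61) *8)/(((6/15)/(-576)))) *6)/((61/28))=-98703360/3721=-26526.03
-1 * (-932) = 932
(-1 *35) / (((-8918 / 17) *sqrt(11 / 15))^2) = -21675 / 124976852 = -0.00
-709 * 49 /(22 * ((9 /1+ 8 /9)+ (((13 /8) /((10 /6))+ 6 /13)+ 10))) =-81293940 /1097833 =-74.05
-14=-14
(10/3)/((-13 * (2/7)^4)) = -12005/312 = -38.48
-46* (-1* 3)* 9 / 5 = 1242 / 5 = 248.40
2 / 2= 1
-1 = -1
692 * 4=2768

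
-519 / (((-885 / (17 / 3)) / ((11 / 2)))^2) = -6049637 / 9398700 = -0.64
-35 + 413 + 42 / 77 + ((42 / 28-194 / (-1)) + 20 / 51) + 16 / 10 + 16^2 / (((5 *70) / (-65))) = 528.49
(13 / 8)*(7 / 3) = 91 / 24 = 3.79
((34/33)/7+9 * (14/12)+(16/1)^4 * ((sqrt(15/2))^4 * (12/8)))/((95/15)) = 2554680119/2926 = 873096.42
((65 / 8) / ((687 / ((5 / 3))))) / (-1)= -325 / 16488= -0.02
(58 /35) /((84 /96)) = 1.89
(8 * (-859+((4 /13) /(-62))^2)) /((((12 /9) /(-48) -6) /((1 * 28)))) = 160714744704 /5034679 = 31921.55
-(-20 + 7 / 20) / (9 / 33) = 72.05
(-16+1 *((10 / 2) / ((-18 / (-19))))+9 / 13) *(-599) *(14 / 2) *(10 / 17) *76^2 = 142889513.56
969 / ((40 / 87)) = 2107.58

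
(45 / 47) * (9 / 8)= 405 / 376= 1.08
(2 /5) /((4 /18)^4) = 6561 /40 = 164.02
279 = 279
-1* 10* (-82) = 820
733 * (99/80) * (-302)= -10957617/40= -273940.42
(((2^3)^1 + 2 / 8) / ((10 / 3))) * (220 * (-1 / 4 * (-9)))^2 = 4851495 / 8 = 606436.88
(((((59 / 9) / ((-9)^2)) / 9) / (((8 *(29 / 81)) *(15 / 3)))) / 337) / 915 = 59 / 28973035800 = 0.00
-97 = -97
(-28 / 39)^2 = 784 / 1521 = 0.52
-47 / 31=-1.52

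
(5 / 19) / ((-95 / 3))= -3 / 361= -0.01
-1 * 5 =-5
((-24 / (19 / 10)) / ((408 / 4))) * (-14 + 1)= 520 / 323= 1.61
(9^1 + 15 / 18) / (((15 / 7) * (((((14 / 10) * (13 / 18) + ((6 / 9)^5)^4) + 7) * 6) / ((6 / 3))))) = 53334887319 / 279340658329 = 0.19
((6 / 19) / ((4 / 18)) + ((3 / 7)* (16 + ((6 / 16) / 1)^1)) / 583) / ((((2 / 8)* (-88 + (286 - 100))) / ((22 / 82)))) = 888963 / 56645764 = 0.02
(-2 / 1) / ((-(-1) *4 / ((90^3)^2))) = -265720500000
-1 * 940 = -940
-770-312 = -1082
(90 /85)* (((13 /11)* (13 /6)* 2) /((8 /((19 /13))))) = 741 /748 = 0.99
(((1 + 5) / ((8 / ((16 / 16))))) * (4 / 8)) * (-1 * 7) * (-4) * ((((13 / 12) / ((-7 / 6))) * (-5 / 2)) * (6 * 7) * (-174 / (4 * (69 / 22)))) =-1306305 / 92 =-14198.97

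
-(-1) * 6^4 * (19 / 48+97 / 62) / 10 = 78759 / 310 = 254.06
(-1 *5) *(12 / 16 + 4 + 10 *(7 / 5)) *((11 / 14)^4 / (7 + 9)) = -5490375 / 2458624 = -2.23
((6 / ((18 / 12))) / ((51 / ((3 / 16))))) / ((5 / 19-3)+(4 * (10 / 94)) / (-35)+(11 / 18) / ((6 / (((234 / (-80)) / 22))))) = -0.01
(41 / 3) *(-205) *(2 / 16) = -8405 / 24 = -350.21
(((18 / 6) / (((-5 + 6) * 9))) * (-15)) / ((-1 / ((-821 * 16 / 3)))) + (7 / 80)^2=-420351853 / 19200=-21893.33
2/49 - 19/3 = -925/147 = -6.29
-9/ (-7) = 9/ 7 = 1.29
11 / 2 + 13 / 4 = 35 / 4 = 8.75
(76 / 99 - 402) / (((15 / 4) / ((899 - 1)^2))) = -128127918752 / 1485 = -86281426.77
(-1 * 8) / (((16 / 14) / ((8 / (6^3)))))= -7 / 27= -0.26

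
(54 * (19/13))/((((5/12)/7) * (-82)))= -16.17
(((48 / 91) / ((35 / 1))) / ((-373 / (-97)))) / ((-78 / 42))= -4656 / 2206295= -0.00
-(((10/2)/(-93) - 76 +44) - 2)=3167/93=34.05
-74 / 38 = -37 / 19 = -1.95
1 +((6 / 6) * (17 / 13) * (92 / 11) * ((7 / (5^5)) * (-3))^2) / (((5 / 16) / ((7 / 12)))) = 6988859299 / 6982421875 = 1.00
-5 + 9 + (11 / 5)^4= 17141 / 625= 27.43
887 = 887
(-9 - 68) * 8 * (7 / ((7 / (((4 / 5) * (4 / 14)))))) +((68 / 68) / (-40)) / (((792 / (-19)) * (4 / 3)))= -5947373 / 42240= -140.80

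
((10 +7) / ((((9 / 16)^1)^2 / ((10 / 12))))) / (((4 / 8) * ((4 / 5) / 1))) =27200 / 243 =111.93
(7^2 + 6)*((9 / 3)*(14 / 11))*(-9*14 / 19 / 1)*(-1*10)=264600 / 19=13926.32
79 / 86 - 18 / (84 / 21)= -154 / 43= -3.58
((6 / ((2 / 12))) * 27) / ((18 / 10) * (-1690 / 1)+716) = -486 / 1163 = -0.42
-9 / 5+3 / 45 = -26 / 15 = -1.73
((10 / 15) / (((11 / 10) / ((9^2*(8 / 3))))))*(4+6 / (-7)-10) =-69120 / 77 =-897.66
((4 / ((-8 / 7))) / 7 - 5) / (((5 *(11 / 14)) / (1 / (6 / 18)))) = -21 / 5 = -4.20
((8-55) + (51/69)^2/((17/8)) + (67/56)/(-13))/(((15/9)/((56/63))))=-6012233/240695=-24.98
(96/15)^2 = 1024/25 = 40.96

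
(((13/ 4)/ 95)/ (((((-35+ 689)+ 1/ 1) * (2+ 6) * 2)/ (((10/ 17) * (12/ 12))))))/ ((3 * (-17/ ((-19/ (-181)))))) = -13/ 3289189920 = -0.00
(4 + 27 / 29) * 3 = 429 / 29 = 14.79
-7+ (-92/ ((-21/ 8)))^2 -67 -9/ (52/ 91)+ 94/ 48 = 1140.54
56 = 56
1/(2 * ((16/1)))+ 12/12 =33/32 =1.03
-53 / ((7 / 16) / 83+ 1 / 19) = -1337296 / 1461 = -915.33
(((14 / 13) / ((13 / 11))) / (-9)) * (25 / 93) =-3850 / 141453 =-0.03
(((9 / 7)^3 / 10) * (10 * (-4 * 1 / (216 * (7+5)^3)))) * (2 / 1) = -0.00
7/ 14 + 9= 19/ 2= 9.50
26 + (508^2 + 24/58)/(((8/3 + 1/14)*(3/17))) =534107.13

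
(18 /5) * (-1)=-18 /5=-3.60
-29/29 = -1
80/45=16/9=1.78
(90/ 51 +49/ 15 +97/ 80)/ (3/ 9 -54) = -5095/ 43792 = -0.12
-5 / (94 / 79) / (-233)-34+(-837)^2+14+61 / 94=7671719403 / 10951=700549.67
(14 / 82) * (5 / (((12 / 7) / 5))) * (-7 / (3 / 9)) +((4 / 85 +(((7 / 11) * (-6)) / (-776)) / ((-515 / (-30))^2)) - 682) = -115861565691437 / 157798053820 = -734.24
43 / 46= 0.93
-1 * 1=-1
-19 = -19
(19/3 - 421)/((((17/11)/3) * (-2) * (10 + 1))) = 622/17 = 36.59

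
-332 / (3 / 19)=-2102.67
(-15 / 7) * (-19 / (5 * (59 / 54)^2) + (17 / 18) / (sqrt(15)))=166212 / 24367- 17 * sqrt(15) / 126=6.30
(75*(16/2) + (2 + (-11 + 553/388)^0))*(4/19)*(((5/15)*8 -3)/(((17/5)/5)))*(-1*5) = 100500/323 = 311.15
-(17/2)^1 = -17/2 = -8.50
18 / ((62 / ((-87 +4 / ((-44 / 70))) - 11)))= -10332 / 341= -30.30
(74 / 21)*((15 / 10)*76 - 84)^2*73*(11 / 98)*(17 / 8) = 37881525 / 686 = 55220.88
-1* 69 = -69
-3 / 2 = -1.50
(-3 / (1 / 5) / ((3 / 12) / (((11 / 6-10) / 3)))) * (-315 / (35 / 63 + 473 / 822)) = -126875700 / 2789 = -45491.47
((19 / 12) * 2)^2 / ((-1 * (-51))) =361 / 1836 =0.20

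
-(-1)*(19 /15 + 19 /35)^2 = 1444 /441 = 3.27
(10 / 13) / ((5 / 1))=2 / 13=0.15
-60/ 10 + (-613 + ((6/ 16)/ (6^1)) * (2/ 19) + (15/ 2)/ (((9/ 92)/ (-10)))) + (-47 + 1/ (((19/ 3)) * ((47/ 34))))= -30702323/ 21432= -1432.55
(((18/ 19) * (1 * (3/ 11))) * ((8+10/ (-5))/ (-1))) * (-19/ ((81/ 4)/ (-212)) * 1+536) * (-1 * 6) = 1428672/ 209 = 6835.75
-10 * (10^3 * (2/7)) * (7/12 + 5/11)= -685000/231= -2965.37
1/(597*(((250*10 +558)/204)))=34/304271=0.00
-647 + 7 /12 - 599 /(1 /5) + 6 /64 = -349567 /96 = -3641.32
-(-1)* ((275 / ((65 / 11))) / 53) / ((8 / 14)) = 1.54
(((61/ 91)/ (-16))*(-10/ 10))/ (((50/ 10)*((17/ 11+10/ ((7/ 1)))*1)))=671/ 238160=0.00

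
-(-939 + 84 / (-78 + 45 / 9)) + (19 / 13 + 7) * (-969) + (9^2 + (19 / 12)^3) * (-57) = -6615425029 / 546624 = -12102.33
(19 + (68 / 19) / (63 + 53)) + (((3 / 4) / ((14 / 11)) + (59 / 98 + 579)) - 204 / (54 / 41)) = 863751925 / 1943928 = 444.33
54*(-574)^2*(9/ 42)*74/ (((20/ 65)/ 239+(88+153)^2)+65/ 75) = 1643557901895/ 338363182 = 4857.38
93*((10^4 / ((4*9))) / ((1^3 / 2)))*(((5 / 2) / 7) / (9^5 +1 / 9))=581250 / 1860047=0.31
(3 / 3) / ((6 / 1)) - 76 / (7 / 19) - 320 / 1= -22097 / 42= -526.12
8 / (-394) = -4 / 197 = -0.02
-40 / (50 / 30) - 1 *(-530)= 506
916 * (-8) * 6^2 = -263808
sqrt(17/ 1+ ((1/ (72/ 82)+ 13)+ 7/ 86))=sqrt(2078147)/ 258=5.59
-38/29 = -1.31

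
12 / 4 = 3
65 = 65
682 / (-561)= -62 / 51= -1.22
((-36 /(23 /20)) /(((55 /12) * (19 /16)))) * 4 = -110592 /4807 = -23.01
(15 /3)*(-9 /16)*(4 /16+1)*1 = -225 /64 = -3.52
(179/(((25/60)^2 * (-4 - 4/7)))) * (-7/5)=78939/250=315.76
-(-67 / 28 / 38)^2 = -4489 / 1132096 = -0.00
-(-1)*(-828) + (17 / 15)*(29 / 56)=-695027 / 840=-827.41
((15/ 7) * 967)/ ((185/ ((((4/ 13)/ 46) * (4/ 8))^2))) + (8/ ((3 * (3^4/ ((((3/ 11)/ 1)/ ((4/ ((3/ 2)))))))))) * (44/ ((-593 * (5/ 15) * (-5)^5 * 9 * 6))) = 0.00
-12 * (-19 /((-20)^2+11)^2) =76 /56307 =0.00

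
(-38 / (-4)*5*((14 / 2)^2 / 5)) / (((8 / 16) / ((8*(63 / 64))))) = 7331.62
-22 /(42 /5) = -55 /21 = -2.62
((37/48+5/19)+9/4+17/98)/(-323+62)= -154507/11663568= -0.01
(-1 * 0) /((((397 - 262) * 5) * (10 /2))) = 0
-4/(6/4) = -8/3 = -2.67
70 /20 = 7 /2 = 3.50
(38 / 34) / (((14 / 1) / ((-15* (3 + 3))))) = -855 / 119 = -7.18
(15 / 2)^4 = 50625 / 16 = 3164.06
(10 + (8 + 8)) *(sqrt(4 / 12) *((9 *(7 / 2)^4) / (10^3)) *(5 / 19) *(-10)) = -93639 *sqrt(3) / 3040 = -53.35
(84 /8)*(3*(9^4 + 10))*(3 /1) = 1241919 /2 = 620959.50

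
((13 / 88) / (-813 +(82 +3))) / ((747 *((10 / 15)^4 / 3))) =-27 / 6544384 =-0.00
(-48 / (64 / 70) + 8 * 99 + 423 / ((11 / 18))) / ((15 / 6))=31497 / 55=572.67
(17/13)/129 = 17/1677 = 0.01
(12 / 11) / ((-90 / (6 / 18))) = -2 / 495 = -0.00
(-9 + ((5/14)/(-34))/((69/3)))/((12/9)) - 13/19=-7.43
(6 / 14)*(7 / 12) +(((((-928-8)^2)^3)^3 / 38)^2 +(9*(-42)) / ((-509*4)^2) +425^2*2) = 47906684437074293370284211479418105591022169852978540052570216973618320527943753916537981525364541334887125519085 / 748225928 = 64027030665895733795373380000000000000000000000000000000000000000000000000000000000000000000000000000000.00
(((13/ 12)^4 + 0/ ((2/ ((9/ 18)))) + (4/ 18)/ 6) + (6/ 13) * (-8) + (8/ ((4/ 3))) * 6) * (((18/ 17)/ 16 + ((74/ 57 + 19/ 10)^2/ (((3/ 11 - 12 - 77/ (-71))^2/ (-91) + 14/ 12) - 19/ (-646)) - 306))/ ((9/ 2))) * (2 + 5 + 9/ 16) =-287853982854294068955886319/ 9838424117672161689600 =-29258.14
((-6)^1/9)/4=-1/6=-0.17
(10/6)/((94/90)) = 75/47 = 1.60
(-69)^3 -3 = -328512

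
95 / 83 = 1.14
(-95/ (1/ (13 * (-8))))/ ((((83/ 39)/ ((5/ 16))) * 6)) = 80275/ 332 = 241.79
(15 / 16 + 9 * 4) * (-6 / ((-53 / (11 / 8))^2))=-214533 / 1438208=-0.15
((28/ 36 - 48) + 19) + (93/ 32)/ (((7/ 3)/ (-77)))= -35749/ 288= -124.13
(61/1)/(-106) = -61/106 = -0.58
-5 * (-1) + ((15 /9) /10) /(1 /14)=22 /3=7.33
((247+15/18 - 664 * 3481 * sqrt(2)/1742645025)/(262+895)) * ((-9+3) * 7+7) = -52045/6942+16179688 * sqrt(2)/403248058785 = -7.50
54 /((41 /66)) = 3564 /41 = 86.93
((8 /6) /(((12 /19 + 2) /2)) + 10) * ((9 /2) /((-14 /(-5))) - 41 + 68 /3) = -16579 /90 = -184.21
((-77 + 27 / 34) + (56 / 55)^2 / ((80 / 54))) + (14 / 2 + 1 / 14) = -123173879 / 1799875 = -68.43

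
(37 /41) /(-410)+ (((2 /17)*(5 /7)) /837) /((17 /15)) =-20042929 /9487849770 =-0.00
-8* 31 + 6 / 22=-2725 / 11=-247.73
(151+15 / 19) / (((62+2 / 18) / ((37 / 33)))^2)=35533764 / 718393819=0.05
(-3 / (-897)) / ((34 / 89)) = 89 / 10166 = 0.01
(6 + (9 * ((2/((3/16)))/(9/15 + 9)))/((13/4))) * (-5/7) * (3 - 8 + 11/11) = 2360/91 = 25.93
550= 550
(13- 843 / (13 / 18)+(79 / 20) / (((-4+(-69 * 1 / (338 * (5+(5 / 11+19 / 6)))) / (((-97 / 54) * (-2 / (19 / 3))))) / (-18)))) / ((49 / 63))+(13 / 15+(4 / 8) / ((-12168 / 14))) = -23449651445934043 / 16055605729800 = -1460.53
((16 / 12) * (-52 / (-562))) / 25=104 / 21075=0.00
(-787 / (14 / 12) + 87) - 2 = -4127 / 7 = -589.57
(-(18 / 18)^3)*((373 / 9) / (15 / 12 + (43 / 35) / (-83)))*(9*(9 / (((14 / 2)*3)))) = -1857540 / 14353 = -129.42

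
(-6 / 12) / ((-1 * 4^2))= 1 / 32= 0.03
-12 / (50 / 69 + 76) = -0.16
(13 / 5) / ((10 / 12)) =78 / 25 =3.12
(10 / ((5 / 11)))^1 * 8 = 176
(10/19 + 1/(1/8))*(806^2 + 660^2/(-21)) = 713164824/133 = 5362141.53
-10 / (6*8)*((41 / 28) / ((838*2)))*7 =-205 / 160896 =-0.00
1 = 1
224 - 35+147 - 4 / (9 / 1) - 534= -1786 / 9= -198.44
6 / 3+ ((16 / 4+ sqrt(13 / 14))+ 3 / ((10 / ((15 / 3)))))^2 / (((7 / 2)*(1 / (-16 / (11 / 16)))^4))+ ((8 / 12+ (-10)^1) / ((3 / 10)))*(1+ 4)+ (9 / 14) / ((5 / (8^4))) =3502027.31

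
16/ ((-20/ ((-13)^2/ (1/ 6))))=-4056/ 5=-811.20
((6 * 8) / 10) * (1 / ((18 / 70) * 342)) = 28 / 513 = 0.05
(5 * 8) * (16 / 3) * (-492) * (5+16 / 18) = -5562880 / 9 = -618097.78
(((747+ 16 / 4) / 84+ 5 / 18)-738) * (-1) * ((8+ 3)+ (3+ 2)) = 734612 / 63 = 11660.51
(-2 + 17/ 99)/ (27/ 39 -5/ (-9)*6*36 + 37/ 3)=-2353/ 171204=-0.01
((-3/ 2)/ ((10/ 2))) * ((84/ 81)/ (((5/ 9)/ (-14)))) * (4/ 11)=784/ 275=2.85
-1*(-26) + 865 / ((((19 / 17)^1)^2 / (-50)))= -12489864 / 361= -34597.96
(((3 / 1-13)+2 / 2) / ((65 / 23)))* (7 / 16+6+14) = -67689 / 1040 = -65.09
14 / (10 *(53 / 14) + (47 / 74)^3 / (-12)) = 476543424 / 1287885559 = 0.37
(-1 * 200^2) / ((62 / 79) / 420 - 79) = 663600000 / 1310579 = 506.34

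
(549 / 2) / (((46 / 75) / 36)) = 370575 / 23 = 16111.96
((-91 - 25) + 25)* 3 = -273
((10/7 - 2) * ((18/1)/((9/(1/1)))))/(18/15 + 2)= -5/14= -0.36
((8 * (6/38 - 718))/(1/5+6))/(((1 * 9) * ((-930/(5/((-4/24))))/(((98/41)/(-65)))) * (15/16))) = 0.13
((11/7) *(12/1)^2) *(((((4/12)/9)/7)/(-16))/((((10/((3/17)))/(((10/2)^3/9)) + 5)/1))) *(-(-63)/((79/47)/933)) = -36177075/125531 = -288.19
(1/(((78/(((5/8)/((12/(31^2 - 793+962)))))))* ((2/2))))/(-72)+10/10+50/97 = 39352471/26148096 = 1.50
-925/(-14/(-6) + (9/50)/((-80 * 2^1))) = -22200000/55973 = -396.62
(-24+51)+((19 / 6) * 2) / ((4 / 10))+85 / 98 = 6424 / 147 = 43.70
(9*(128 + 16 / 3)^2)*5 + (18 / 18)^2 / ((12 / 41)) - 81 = 9599069 / 12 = 799922.42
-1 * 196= -196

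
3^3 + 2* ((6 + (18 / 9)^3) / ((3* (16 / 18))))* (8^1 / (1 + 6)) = 39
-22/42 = -11/21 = -0.52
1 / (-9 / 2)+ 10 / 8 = 37 / 36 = 1.03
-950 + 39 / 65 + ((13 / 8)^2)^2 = -19300907 / 20480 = -942.43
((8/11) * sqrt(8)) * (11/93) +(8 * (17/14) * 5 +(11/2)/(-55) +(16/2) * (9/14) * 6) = 16 * sqrt(2)/93 +5553/70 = 79.57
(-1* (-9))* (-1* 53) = -477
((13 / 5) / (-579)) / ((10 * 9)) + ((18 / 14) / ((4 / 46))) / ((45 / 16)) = 9588149 / 1823850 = 5.26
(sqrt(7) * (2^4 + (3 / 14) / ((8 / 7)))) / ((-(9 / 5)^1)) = -1295 * sqrt(7) / 144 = -23.79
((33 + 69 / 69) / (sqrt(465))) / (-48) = -17* sqrt(465) / 11160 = -0.03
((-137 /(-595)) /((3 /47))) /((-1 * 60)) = -6439 /107100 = -0.06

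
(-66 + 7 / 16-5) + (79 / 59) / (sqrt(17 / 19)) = -1129 / 16 + 79* sqrt(323) / 1003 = -69.15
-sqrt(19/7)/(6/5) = -5 * sqrt(133)/42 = -1.37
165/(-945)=-11/63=-0.17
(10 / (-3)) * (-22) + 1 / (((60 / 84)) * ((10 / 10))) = 1121 / 15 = 74.73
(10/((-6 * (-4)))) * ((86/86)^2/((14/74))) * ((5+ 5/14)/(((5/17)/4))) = 15725/98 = 160.46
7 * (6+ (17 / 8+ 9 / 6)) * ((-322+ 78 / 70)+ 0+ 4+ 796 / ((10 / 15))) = 2363823 / 40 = 59095.58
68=68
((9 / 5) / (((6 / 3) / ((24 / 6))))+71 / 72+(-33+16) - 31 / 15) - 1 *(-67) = 18907 / 360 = 52.52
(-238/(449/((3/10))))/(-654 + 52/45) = 0.00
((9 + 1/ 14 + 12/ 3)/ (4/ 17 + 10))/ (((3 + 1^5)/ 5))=5185/ 3248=1.60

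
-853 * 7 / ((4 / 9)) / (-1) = 53739 / 4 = 13434.75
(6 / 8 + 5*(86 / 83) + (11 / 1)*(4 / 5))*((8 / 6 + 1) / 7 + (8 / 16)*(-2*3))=-39.28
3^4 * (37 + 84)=9801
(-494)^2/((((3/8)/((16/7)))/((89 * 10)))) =27800581120/21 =1323837196.19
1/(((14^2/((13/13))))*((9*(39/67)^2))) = 4489/2683044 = 0.00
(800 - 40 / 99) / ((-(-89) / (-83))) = -6570280 / 8811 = -745.69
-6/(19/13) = -78/19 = -4.11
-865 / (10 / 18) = -1557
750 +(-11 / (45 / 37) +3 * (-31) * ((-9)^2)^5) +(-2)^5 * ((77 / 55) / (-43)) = -125492857089238 / 387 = -324270948551.00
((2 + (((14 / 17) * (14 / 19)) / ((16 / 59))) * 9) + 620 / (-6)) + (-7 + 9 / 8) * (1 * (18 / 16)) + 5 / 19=-5428943 / 62016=-87.54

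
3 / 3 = 1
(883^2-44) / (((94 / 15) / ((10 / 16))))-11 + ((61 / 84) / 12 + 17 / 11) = 10129288327 / 130284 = 77747.75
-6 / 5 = -1.20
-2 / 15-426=-6392 / 15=-426.13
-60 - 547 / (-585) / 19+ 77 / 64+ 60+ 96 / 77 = 136887011 / 54774720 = 2.50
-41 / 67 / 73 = -41 / 4891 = -0.01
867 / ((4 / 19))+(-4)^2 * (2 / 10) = 82429 / 20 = 4121.45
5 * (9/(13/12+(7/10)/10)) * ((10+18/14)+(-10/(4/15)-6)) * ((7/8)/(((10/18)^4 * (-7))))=79893297/48440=1649.32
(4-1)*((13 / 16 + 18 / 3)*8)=327 / 2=163.50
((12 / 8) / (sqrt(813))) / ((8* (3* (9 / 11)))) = 11* sqrt(813) / 117072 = 0.00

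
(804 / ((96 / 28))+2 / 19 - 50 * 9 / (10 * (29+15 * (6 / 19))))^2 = 32285408100625 / 593312164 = 54415.55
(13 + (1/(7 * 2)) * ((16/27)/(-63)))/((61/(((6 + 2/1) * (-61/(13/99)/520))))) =-1702613/1117935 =-1.52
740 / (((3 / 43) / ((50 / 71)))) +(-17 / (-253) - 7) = 402149398 / 53889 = 7462.55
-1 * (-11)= 11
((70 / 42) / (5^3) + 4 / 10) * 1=31 / 75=0.41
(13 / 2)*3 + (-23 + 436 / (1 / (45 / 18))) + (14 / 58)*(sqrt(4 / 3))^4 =567377 / 522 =1086.93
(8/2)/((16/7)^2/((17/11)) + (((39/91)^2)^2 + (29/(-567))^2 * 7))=267800337/229812848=1.17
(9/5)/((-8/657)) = -5913/40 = -147.82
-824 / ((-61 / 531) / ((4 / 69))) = 583392 / 1403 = 415.82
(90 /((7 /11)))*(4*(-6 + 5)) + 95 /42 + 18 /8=-561.20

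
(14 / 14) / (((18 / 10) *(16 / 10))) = 25 / 72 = 0.35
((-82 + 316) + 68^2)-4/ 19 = 92298/ 19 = 4857.79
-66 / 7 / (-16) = 0.59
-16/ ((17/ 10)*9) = -160/ 153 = -1.05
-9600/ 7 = -1371.43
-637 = -637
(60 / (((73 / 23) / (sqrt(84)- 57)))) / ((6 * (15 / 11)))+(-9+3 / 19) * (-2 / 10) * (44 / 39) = -11693418 / 90155+1012 * sqrt(21) / 219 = -108.53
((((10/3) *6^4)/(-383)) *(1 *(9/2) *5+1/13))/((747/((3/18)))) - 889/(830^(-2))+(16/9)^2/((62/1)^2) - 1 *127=-19700926965933199331/32168338137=-612432227.06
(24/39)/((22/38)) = 152/143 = 1.06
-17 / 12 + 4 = 31 / 12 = 2.58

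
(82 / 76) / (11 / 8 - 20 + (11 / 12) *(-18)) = -164 / 5339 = -0.03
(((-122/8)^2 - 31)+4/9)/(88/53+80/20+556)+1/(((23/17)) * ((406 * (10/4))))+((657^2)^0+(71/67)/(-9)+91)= 618461361974543/6704722846080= 92.24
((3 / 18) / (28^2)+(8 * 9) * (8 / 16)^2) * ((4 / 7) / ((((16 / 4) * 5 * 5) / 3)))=84673 / 274400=0.31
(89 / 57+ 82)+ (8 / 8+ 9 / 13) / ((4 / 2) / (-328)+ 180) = 1827992617 / 21873579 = 83.57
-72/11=-6.55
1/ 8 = 0.12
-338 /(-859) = 338 /859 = 0.39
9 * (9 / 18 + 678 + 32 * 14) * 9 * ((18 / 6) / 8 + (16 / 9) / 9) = 835863 / 16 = 52241.44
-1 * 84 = -84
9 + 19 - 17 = 11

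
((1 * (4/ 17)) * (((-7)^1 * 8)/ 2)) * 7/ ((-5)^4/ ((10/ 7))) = -224/ 2125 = -0.11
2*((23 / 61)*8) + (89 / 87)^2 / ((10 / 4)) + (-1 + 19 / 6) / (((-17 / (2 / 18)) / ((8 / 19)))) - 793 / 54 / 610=57457750133 / 8947920420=6.42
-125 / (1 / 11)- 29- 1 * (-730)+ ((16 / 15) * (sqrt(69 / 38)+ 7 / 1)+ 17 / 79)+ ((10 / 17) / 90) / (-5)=-40269016 / 60435+ 8 * sqrt(2622) / 285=-664.88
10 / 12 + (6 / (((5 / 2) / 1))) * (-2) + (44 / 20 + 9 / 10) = -13 / 15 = -0.87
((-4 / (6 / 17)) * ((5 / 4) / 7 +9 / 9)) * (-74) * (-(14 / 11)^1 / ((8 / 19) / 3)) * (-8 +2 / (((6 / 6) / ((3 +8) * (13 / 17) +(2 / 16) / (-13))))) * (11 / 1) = -180557817 / 208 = -868066.43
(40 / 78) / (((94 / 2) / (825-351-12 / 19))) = 59960 / 11609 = 5.16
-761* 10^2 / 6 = -38050 / 3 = -12683.33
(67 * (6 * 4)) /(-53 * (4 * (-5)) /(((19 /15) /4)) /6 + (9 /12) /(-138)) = 2.88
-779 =-779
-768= -768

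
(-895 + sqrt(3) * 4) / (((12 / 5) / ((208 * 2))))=-465400 / 3 + 2080 * sqrt(3) / 3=-153932.44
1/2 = 0.50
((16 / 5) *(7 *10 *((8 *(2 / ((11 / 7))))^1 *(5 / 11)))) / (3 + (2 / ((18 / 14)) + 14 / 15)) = 188.87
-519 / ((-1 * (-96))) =-173 / 32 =-5.41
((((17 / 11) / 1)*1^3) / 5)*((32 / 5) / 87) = 544 / 23925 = 0.02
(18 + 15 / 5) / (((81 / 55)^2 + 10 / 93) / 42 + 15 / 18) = 17723475 / 749057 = 23.66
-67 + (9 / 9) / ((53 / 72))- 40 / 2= -4539 / 53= -85.64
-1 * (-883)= 883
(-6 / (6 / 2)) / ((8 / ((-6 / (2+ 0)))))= 3 / 4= 0.75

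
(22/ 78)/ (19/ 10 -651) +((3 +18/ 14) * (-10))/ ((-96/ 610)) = 1930258045/ 7088172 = 272.32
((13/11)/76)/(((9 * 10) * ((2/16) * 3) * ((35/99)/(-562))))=-7306/9975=-0.73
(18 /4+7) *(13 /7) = 299 /14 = 21.36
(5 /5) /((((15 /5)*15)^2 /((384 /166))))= 64 /56025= 0.00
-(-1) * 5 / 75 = 1 / 15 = 0.07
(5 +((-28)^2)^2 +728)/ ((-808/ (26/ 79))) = -8000057/ 31916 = -250.66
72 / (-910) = -36 / 455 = -0.08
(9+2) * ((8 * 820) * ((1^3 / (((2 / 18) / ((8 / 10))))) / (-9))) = -57728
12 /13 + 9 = 129 /13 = 9.92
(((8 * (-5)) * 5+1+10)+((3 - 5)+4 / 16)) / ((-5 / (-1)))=-763 / 20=-38.15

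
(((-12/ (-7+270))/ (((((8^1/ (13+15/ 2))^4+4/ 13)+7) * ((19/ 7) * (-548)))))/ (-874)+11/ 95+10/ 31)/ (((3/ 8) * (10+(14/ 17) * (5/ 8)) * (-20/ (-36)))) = 96063047678760052944/ 480033243272948597375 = 0.20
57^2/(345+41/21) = 9.36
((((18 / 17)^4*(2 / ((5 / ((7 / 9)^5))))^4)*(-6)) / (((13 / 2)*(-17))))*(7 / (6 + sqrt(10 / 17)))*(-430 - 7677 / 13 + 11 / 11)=-360982766082918216108032 / 26034380621208762652175625 + 180491383041459108054016*sqrt(170) / 1327753411681646895260956875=-0.01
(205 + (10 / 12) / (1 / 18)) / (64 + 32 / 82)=41 / 12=3.42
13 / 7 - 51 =-344 / 7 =-49.14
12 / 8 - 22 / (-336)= 263 / 168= 1.57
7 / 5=1.40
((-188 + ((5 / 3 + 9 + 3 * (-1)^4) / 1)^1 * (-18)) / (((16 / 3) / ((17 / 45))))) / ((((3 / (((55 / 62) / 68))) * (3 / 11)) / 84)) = -5929 / 144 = -41.17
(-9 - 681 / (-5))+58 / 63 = 40358 / 315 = 128.12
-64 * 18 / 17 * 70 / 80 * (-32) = 32256 / 17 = 1897.41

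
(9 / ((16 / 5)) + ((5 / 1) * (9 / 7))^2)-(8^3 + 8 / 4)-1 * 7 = -373859 / 784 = -476.86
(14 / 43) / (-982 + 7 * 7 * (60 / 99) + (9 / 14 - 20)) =-6468 / 19303001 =-0.00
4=4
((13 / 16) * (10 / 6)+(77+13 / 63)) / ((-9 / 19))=-1504591 / 9072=-165.85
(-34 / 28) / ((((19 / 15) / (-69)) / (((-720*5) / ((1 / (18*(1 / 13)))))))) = -570078000 / 1729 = -329715.44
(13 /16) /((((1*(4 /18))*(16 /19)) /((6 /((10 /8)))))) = 6669 /320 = 20.84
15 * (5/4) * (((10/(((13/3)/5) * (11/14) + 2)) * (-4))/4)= -39375/563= -69.94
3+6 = 9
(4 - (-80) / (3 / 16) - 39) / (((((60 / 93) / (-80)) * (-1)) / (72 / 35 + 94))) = 97968680 / 21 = 4665175.24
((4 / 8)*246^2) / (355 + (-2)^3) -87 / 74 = 2208903 / 25678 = 86.02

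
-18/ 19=-0.95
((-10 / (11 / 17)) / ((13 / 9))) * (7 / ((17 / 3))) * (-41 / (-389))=-77490 / 55627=-1.39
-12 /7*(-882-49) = 1596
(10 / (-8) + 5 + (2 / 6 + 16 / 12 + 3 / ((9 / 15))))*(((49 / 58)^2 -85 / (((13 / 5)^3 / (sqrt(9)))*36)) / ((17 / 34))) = 430585375 / 66516372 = 6.47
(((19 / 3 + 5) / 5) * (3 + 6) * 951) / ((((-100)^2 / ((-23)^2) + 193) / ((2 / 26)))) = 51314058 / 7286305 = 7.04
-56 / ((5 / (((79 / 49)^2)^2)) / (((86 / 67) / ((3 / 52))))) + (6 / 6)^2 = -1392650437141 / 827660715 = -1682.63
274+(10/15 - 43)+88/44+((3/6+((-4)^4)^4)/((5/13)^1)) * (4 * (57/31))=38190849309133/465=82130858729.32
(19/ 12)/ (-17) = -19/ 204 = -0.09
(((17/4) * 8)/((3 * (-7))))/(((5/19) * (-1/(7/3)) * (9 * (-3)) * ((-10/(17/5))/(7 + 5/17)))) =40052/30375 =1.32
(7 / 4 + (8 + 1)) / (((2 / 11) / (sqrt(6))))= 473 * sqrt(6) / 8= 144.83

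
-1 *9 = -9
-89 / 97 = -0.92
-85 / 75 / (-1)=17 / 15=1.13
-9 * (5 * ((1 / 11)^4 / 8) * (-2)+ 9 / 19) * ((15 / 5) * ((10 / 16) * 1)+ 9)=-412626123 / 8901728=-46.35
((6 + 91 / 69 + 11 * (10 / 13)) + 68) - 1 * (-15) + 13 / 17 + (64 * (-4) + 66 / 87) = -68852171 / 442221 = -155.70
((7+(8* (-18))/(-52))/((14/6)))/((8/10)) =1905/364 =5.23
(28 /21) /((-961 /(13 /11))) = -52 /31713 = -0.00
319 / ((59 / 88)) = 28072 / 59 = 475.80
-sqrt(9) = -3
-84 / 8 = -21 / 2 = -10.50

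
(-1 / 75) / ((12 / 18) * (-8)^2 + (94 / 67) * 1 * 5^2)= -67 / 390650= -0.00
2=2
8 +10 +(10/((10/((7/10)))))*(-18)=27/5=5.40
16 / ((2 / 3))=24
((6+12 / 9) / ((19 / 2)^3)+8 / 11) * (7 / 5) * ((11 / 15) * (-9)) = -1165864 / 171475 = -6.80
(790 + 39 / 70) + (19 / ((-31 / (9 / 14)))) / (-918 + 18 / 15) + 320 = 526048911 / 473680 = 1110.56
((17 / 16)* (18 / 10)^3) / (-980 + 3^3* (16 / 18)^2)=-37179 / 5752000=-0.01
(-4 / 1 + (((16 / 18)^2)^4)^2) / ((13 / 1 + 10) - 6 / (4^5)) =-3650870158692714496 / 21815606683352724093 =-0.17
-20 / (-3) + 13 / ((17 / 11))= 15.08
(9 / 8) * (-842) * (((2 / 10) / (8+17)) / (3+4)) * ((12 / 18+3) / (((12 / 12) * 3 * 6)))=-4631 / 21000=-0.22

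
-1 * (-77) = 77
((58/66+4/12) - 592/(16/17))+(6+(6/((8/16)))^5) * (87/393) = 235424039/4323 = 54458.49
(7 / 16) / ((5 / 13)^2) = 1183 / 400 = 2.96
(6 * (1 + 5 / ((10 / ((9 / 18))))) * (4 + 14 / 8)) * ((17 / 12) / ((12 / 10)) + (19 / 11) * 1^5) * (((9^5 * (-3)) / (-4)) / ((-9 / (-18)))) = 15638832405 / 1408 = 11107125.29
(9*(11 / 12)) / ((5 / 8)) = 66 / 5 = 13.20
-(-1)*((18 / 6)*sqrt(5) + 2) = 2 + 3*sqrt(5) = 8.71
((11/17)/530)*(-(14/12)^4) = -0.00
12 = 12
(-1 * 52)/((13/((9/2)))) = -18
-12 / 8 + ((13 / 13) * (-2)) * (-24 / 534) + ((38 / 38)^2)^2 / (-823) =-206751 / 146494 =-1.41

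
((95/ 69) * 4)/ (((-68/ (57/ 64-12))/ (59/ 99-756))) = -561261425/ 825792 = -679.66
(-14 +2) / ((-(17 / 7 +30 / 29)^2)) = 1.00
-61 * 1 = -61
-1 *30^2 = -900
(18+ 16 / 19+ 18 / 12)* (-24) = -9276 / 19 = -488.21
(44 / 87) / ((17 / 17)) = 44 / 87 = 0.51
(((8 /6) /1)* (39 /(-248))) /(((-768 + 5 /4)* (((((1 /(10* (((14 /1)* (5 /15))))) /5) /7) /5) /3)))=637000 /95077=6.70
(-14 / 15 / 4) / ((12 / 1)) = -7 / 360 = -0.02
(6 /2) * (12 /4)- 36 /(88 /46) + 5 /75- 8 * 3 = -5569 /165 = -33.75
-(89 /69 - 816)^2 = -3160126225 /4761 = -663752.62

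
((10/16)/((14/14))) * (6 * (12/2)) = 22.50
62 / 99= 0.63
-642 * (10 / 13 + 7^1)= -64842 / 13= -4987.85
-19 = -19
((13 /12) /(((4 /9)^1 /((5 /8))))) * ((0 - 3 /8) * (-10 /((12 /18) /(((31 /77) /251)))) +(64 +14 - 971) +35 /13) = -26842611735 /19790848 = -1356.31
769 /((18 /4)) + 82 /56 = 43433 /252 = 172.35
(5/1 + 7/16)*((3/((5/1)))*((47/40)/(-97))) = -12267/310400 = -0.04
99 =99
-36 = -36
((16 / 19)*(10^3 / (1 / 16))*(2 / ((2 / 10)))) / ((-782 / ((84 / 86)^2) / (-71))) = 160312320000 / 13736221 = 11670.77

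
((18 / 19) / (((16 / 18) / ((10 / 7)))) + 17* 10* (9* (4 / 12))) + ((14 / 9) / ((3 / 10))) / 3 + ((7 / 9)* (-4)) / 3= 11036161 / 21546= 512.21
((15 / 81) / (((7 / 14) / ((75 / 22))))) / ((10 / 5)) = 125 / 198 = 0.63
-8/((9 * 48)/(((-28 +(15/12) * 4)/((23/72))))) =1.33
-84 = -84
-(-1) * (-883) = -883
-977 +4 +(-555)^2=307052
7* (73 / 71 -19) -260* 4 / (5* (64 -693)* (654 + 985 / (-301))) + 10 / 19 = -20820739707606 / 166198959749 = -125.28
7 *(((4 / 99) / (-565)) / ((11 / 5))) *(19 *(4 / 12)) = -532 / 369171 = -0.00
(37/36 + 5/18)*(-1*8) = -94/9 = -10.44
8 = 8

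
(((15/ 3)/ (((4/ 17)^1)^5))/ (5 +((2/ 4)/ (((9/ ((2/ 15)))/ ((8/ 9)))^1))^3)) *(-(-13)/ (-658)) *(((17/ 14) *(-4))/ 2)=2814075328895049375/ 42298284425750528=66.53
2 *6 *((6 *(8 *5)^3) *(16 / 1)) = 73728000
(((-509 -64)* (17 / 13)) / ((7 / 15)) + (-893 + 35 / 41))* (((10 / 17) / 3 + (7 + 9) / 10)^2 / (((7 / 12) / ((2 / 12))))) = -2302.19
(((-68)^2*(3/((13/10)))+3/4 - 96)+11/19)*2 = 10449185/494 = 21152.20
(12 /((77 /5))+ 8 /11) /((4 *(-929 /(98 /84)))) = -29 /61314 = -0.00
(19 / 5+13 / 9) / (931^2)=236 / 39004245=0.00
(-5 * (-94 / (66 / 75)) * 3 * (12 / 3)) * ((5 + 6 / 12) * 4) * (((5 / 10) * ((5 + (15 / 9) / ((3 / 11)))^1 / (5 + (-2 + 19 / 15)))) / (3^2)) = 734375 / 36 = 20399.31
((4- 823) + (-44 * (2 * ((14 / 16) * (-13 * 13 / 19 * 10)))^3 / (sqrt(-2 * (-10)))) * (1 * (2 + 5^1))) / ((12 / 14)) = -1911 / 2 + 22309149187325 * sqrt(5) / 164616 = 303036259.01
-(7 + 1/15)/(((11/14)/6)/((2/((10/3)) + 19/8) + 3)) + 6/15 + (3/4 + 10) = -342411/1100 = -311.28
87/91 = 0.96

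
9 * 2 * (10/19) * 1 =9.47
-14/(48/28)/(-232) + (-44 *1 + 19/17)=-1013935/23664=-42.85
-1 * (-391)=391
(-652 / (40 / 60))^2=956484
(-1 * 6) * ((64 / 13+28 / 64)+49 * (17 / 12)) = -46661 / 104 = -448.66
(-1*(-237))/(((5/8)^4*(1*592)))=60672/23125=2.62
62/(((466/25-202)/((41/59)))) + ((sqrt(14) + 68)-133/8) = sqrt(14) + 13831127/270456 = 54.88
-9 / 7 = -1.29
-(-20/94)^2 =-100/2209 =-0.05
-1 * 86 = -86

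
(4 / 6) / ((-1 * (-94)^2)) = -1 / 13254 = -0.00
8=8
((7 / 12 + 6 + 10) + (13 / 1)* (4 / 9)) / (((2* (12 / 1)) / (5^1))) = 4025 / 864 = 4.66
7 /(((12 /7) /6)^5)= 117649 /32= 3676.53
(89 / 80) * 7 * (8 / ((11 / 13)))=8099 / 110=73.63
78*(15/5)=234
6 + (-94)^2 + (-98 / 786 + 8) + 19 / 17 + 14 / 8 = 236580703 / 26724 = 8852.74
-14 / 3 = -4.67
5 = 5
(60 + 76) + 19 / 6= 835 / 6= 139.17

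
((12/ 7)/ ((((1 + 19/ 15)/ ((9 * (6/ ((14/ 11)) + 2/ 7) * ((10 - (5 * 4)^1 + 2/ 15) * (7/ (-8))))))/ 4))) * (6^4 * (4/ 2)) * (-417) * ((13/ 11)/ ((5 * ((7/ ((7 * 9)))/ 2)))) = -1010677015296/ 187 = -5404689921.37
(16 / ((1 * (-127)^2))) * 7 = 0.01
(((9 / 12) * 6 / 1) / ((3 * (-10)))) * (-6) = 9 / 10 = 0.90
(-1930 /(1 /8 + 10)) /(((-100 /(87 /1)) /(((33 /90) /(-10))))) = -6.08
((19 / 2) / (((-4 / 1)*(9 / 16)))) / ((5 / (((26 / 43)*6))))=-1976 / 645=-3.06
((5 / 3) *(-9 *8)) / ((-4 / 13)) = 390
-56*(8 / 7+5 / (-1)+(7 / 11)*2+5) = -135.27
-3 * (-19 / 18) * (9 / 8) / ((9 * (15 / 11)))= 209 / 720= 0.29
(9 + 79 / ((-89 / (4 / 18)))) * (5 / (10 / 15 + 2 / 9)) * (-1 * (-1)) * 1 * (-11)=-387805 / 712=-544.67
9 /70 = 0.13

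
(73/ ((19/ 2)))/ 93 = 146/ 1767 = 0.08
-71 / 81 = -0.88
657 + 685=1342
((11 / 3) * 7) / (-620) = -77 / 1860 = -0.04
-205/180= -41/36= -1.14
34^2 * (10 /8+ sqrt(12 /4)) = 1445+ 1156 * sqrt(3) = 3447.25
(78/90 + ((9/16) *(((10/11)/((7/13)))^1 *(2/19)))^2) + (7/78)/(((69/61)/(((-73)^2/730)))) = 134163178463/92155727664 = 1.46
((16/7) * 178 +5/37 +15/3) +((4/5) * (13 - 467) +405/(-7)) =-1677/185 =-9.06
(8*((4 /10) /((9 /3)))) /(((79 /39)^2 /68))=551616 /31205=17.68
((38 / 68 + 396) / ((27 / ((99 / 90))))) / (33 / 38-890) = -2817947 / 155082330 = -0.02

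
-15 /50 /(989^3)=-3 /9673616690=-0.00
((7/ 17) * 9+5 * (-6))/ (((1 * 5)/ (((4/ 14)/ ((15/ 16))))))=-4768/ 2975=-1.60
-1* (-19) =19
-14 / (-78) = 7 / 39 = 0.18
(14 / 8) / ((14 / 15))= 15 / 8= 1.88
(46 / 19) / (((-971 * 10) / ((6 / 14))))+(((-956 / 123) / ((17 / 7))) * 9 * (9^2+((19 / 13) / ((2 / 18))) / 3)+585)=-10966614327834 / 5850823615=-1874.37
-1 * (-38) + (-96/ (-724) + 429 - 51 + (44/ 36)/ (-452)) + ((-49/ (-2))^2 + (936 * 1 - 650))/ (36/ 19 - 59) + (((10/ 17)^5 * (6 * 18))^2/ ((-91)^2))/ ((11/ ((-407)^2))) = 96374584561658443421551601/ 190529933428331509090806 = 505.82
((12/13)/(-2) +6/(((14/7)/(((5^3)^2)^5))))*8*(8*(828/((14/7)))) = 962376594543457031249841024/13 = 74028968811035156249987770.00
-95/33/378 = -95/12474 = -0.01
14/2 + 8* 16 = 135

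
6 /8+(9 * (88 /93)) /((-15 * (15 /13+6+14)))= 11209 /15500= 0.72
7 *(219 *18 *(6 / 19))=165564 / 19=8713.89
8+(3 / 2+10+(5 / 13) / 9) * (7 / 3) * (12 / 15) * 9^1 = 39374 / 195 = 201.92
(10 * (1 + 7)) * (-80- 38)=-9440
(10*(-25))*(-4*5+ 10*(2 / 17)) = 80000 / 17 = 4705.88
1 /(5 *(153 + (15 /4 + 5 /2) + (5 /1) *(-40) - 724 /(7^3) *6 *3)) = -1372 /540185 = -0.00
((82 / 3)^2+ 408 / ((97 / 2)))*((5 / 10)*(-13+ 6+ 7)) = 0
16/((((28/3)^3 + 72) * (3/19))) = 342/2987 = 0.11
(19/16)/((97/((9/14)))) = 171/21728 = 0.01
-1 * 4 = -4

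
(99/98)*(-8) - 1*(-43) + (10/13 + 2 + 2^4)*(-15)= -157097/637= -246.62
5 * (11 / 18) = 55 / 18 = 3.06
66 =66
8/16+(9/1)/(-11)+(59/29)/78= -3634/12441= -0.29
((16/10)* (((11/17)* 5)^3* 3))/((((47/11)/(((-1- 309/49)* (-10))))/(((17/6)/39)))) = 201.93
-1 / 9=-0.11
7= 7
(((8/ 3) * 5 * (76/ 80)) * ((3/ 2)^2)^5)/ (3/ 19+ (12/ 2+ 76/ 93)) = 660817359/ 6310400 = 104.72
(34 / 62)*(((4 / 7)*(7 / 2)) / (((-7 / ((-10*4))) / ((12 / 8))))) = 2040 / 217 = 9.40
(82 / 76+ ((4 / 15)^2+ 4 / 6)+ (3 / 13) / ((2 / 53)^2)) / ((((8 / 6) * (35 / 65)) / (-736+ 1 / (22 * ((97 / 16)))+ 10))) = -183242605243 / 1105800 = -165710.44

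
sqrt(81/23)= 9*sqrt(23)/23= 1.88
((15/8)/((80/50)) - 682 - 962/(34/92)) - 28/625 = -2233073589/680000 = -3283.93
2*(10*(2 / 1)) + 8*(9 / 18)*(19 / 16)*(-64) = -264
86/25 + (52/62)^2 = 4.14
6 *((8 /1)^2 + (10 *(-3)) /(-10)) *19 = 7638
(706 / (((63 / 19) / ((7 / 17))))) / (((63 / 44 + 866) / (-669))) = -131618168 / 1946517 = -67.62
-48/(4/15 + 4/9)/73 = -135/146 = -0.92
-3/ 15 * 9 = -9/ 5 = -1.80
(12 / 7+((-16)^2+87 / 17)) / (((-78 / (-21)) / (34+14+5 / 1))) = 1657681 / 442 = 3750.41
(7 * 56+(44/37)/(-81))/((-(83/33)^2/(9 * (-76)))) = 10803276880/254893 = 42383.58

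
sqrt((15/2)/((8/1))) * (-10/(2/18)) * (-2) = 45 * sqrt(15) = 174.28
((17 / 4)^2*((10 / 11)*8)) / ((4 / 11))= 1445 / 4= 361.25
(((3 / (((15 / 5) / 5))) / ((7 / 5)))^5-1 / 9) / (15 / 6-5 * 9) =-175747636 / 12857355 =-13.67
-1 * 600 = -600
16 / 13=1.23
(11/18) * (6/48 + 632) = 386.30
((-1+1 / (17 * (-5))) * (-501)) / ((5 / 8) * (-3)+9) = 114896 / 1615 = 71.14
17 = 17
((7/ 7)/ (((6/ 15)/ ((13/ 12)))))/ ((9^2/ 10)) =325/ 972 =0.33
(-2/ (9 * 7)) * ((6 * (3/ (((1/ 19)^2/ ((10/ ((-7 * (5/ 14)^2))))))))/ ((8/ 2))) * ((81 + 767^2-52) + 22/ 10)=8495343688/ 25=339813747.52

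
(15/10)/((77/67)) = 201/154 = 1.31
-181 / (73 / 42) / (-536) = 3801 / 19564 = 0.19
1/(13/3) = 3/13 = 0.23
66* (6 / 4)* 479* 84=3983364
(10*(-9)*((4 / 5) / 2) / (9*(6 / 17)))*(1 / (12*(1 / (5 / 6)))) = -85 / 108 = -0.79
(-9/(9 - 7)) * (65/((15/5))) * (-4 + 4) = 0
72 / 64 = 9 / 8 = 1.12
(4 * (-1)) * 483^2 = -933156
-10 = -10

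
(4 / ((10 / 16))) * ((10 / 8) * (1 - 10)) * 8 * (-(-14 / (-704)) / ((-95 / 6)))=-756 / 1045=-0.72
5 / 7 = 0.71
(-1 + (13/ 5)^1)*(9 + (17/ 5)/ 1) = 496/ 25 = 19.84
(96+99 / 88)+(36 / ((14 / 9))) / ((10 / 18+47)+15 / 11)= 26469381 / 271208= 97.60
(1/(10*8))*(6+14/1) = 1/4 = 0.25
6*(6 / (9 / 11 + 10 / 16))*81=256608 / 127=2020.54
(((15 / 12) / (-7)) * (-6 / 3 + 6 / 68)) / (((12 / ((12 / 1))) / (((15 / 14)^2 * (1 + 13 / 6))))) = 463125 / 373184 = 1.24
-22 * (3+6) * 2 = -396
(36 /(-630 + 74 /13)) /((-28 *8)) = 117 /454496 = 0.00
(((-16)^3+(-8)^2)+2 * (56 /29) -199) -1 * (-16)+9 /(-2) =-244507 /58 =-4215.64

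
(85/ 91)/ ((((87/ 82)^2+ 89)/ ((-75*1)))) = -8573100/ 11029291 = -0.78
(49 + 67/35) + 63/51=31029/595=52.15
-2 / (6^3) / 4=-1 / 432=-0.00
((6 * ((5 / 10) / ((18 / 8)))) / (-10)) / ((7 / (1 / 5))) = -2 / 525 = -0.00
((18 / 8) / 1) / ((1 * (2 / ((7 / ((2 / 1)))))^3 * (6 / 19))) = 19551 / 512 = 38.19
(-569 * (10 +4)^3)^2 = 2437770104896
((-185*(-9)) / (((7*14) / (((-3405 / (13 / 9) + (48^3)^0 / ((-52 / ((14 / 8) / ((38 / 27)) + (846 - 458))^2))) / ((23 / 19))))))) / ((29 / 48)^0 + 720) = -811058071725 / 7904651776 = -102.61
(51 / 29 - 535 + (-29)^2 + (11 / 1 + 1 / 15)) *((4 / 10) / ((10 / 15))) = 138689 / 725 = 191.30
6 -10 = -4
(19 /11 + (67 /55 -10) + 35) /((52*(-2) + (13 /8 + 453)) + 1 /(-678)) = 4168344 /52299005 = 0.08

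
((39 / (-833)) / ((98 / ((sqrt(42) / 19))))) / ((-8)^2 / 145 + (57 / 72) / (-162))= -845640*sqrt(42) / 14679874867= -0.00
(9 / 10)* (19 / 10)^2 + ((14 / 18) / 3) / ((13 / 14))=1238399 / 351000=3.53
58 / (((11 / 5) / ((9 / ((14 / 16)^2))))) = 167040 / 539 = 309.91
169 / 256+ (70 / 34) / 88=32723 / 47872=0.68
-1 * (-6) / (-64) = -3 / 32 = -0.09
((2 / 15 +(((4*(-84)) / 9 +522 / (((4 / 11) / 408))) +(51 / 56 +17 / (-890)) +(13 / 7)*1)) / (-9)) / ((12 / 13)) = -12648468521 / 179424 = -70494.85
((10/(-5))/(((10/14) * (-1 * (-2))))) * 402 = -2814/5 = -562.80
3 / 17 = 0.18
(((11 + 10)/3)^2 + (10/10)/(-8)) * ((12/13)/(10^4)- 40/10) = -50828827/260000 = -195.50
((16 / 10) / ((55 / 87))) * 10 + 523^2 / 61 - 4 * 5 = 15061907 / 3355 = 4489.39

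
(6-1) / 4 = 5 / 4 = 1.25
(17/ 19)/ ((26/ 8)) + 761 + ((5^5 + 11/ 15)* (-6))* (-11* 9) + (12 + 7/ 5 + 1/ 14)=6423097879/ 3458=1857460.35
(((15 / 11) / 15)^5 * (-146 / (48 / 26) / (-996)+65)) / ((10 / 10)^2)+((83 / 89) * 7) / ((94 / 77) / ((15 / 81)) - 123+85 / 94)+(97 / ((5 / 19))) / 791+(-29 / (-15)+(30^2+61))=2728383486269344944004399 / 2832202951380061625520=963.34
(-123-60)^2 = 33489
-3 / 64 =-0.05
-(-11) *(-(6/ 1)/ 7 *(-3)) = 28.29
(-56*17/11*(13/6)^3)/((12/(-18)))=261443/198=1320.42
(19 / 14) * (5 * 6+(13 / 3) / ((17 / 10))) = 15770 / 357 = 44.17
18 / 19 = 0.95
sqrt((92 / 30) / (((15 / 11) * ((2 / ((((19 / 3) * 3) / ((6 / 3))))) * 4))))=sqrt(9614) / 60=1.63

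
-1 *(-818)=818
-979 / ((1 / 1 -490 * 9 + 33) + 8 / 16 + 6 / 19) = 37202 / 166257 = 0.22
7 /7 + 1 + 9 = 11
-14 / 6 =-7 / 3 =-2.33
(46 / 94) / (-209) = -23 / 9823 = -0.00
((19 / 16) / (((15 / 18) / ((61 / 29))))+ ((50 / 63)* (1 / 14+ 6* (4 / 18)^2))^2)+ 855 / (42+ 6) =6872850287071 / 328921825680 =20.90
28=28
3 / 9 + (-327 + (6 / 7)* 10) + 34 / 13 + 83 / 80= -6867421 / 21840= -314.44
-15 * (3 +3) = -90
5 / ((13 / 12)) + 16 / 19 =1348 / 247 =5.46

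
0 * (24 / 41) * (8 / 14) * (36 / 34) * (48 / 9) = 0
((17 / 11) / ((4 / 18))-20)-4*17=-1783 / 22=-81.05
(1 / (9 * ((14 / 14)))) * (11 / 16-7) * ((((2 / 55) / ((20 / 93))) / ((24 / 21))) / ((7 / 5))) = -3131 / 42240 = -0.07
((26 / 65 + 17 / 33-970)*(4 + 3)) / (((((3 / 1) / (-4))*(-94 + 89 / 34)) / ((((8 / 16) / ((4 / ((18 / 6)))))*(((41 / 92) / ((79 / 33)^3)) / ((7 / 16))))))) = -485474470668 / 176165299895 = -2.76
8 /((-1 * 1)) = -8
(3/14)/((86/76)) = 57/301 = 0.19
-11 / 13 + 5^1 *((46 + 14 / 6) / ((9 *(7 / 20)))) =186421 / 2457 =75.87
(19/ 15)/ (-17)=-19/ 255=-0.07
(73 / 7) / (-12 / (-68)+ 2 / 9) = 11169 / 427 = 26.16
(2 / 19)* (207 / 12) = 69 / 38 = 1.82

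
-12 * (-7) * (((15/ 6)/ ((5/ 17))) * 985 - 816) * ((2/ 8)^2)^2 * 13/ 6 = 5372.20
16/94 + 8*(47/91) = 18400/4277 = 4.30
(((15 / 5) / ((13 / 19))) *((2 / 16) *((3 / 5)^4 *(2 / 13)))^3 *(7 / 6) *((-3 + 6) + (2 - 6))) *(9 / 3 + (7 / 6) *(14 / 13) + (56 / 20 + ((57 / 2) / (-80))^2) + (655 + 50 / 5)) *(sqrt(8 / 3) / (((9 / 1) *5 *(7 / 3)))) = -250978893313887 *sqrt(6) / 742586000000000000000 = -0.00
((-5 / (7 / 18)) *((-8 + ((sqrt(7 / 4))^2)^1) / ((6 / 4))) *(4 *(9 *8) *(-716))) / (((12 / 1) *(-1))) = 6444000 / 7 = 920571.43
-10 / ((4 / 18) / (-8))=360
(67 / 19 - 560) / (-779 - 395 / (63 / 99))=74011 / 186162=0.40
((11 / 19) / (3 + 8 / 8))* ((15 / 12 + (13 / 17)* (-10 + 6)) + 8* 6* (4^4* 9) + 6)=82725951 / 5168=16007.34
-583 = -583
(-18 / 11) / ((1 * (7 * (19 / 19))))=-18 / 77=-0.23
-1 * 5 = -5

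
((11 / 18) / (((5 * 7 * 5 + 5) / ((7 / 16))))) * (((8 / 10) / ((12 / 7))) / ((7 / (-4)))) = -77 / 194400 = -0.00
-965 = -965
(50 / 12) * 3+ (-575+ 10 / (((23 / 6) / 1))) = -25755 / 46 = -559.89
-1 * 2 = -2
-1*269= -269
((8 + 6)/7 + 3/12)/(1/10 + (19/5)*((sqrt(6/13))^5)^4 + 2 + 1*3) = 2067877377735/4688720532658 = 0.44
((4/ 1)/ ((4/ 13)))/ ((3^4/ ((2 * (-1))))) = -26/ 81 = -0.32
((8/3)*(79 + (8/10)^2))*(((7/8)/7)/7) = 1991/525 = 3.79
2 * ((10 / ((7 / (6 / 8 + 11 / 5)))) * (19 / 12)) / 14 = 1121 / 1176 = 0.95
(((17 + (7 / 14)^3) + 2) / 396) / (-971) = -17 / 341792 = -0.00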